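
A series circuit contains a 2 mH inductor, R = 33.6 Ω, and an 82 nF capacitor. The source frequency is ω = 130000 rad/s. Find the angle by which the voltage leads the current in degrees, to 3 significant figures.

78.6°

X_L = ωL = 260 Ω
X_C = 1/(ωC) = 93.8 Ω
Net reactance X = X_L − X_C = 166 Ω
Z = 33.6 + j166 Ω
|Z| = √(33.6² + 166²) = 170 Ω
∠Z = arctan(166/33.6) = 78.6°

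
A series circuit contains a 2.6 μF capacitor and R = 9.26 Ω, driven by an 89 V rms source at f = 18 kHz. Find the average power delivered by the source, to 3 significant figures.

ω = 2πf = 113100 rad/s
X_C = 1/(ωC) = 3.40 Ω
Z = 9.26 − j3.40 Ω
|Z| = √(9.26² + 3.40²) = 9.86 Ω
∠Z = arctan(-3.40/9.26) = -20.2°
I = V/|Z| = 9.02 A
P = VI cos φ = 89 × 9.02 × cos(-20.2°) = 754 W

754 W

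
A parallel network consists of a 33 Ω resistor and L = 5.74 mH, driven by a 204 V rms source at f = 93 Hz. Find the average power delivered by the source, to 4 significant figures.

ω = 2πf = 584.3 rad/s
X_L = ωL = 3.354 Ω
Parallel: admittances add. Y = 1/R + 1/(jωL)
Y = (0.03030 − j0.2981) S
|Y| = 0.2997 S → |Z| = 1/|Y| = 3.337 Ω, ∠Z = −∠Y = 84.20°
I = V/|Z| = 61.13 A
P = VI cos φ = 204 × 61.13 × cos(84.20°) = 1.261 kW

1.261 kW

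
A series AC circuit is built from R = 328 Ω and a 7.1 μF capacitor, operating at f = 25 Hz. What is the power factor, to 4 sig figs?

0.3435

ω = 2πf = 157.1 rad/s
X_C = 1/(ωC) = 896.6 Ω
Z = 328.0 − j896.6 Ω
|Z| = √(328.0² + 896.6²) = 954.8 Ω
∠Z = arctan(-896.6/328.0) = -69.91°
cos φ = cos(-69.91°) = 0.3435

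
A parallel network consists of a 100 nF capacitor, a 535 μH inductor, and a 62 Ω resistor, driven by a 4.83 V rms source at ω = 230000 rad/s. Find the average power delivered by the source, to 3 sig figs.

X_L = ωL = 123 Ω
X_C = 1/(ωC) = 43.5 Ω
Parallel: admittances add. Y = 1/R + 1/(jωL) + jωC
Y = (0.0161 + j0.0149) S
|Y| = 0.0219 S → |Z| = 1/|Y| = 45.6 Ω, ∠Z = −∠Y = -42.7°
I = V/|Z| = 106 mA
P = VI cos φ = 4.83 × 0.106 × cos(-42.7°) = 376 mW

376 mW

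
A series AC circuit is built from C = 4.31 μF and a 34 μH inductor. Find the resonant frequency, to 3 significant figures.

ω₀ = 1/√(LC) = 1/√(3.4e-05 × 4.31e-06) = 82610 rad/s
f₀ = ω₀/(2π) = 13.1 kHz

13.1 kHz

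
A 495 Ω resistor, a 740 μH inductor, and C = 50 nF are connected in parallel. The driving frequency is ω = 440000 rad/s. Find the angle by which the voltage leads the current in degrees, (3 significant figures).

-83.9°

X_L = ωL = 326 Ω
X_C = 1/(ωC) = 45.5 Ω
Parallel: admittances add. Y = 1/R + 1/(jωL) + jωC
Y = (0.00202 + j0.0189) S
|Y| = 0.0190 S → |Z| = 1/|Y| = 52.5 Ω, ∠Z = −∠Y = -83.9°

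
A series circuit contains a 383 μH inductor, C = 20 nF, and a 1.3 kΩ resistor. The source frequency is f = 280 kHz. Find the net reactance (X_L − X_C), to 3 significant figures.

ω = 2πf = 1.759e+06 rad/s
X_L = ωL = 674 Ω
X_C = 1/(ωC) = 28.4 Ω
X = 674 − 28.4 = 645 Ω

645 Ω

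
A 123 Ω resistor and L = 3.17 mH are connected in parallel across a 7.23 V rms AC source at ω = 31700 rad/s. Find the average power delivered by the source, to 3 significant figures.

X_L = ωL = 100 Ω
Parallel: admittances add. Y = 1/R + 1/(jωL)
Y = (0.00813 − j0.00995) S
|Y| = 0.0129 S → |Z| = 1/|Y| = 77.8 Ω, ∠Z = −∠Y = 50.8°
I = V/|Z| = 92.9 mA
P = VI cos φ = 7.23 × 0.0929 × cos(50.8°) = 425 mW

425 mW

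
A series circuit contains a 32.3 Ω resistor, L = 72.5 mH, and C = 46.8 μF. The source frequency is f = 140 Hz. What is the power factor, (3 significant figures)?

0.633

ω = 2πf = 879.6 rad/s
X_L = ωL = 63.8 Ω
X_C = 1/(ωC) = 24.3 Ω
Net reactance X = X_L − X_C = 39.5 Ω
Z = 32.3 + j39.5 Ω
|Z| = √(32.3² + 39.5²) = 51.0 Ω
∠Z = arctan(39.5/32.3) = 50.7°
cos φ = cos(50.7°) = 0.633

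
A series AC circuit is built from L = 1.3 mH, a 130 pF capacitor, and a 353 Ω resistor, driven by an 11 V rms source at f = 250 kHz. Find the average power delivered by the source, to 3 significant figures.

5.16 mW

ω = 2πf = 1.571e+06 rad/s
X_L = ωL = 2040 Ω
X_C = 1/(ωC) = 4900 Ω
Net reactance X = X_L − X_C = -2860 Ω
Z = 353 − j2860 Ω
|Z| = √(353² + 2860²) = 2880 Ω
∠Z = arctan(-2860/353) = -83.0°
I = V/|Z| = 3.82 mA
P = VI cos φ = 11 × 0.00382 × cos(-83.0°) = 5.16 mW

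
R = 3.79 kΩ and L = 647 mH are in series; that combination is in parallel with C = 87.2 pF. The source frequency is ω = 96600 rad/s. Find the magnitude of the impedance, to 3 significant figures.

132000 Ω

X_L = ωL = 62500 Ω
X_C = 1/(ωC) = 119000 Ω
Branch 1 (R+jX_L): Z₁ = 3790 + j62500 Ω, |Z₁| = 62600 Ω
Branch 2 (−jX_C): Z₂ = −j119000 Ω
Parallel: Z = Z₁Z₂/(Z₁+Z₂), |Z| = 132000 Ω, ∠Z = 82.7°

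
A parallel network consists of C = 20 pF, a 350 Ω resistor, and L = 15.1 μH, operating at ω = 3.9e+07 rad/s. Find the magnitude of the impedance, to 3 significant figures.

X_L = ωL = 589 Ω
X_C = 1/(ωC) = 1280 Ω
Parallel: admittances add. Y = 1/R + 1/(jωL) + jωC
Y = (0.00286 − j0.000918) S
|Y| = 0.00300 S → |Z| = 1/|Y| = 333 Ω, ∠Z = −∠Y = 17.8°

333 Ω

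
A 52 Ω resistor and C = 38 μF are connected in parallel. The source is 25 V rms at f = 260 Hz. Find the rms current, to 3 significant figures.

ω = 2πf = 1634 rad/s
X_C = 1/(ωC) = 16.1 Ω
Parallel: admittances add. Y = 1/R + jωC
Y = (0.0192 + j0.0621) S
|Y| = 0.0650 S → |Z| = 1/|Y| = 15.4 Ω, ∠Z = −∠Y = -72.8°
I = V/|Z| = 25/15.4 = 1.62 A

1.62 A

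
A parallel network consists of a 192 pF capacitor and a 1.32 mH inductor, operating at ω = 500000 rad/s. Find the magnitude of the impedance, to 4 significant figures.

704.6 Ω

X_L = ωL = 660.0 Ω
X_C = 1/(ωC) = 10420 Ω
Parallel: admittances add. Y = 1/(jωL) + jωC
Y = (0 − j0.001419) S
|Y| = 0.001419 S → |Z| = 1/|Y| = 704.6 Ω, ∠Z = −∠Y = 90.00°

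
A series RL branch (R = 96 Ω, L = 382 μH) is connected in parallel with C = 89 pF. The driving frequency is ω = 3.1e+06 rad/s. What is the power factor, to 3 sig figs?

X_L = ωL = 1180 Ω
X_C = 1/(ωC) = 3620 Ω
Branch 1 (R+jX_L): Z₁ = 96.0 + j1180 Ω, |Z₁| = 1190 Ω
Branch 2 (−jX_C): Z₂ = −j3620 Ω
Parallel: Z = Z₁Z₂/(Z₁+Z₂), |Z| = 1760 Ω, ∠Z = 83.1°
cos φ = cos(83.1°) = 0.120

0.120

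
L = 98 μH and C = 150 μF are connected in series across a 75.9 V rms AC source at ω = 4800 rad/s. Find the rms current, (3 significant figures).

X_L = ωL = 0.470 Ω
X_C = 1/(ωC) = 1.39 Ω
Net reactance X = X_L − X_C = -0.918 Ω
Z = − j0.918 Ω
|Z| = √(0² + 0.918²) = 0.918 Ω
I = V/|Z| = 75.9/0.918 = 82.6 A

82.6 A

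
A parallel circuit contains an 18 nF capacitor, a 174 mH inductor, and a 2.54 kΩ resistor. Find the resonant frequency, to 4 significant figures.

2.844 kHz

ω₀ = 1/√(LC) = 1/√(0.174 × 1.8e-08) = 17870 rad/s
f₀ = ω₀/(2π) = 2.844 kHz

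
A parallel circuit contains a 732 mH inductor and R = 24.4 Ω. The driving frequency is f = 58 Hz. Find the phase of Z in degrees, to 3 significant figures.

ω = 2πf = 364.4 rad/s
X_L = ωL = 267 Ω
Parallel: admittances add. Y = 1/R + 1/(jωL)
Y = (0.0410 − j0.00375) S
|Y| = 0.0412 S → |Z| = 1/|Y| = 24.3 Ω, ∠Z = −∠Y = 5.23°

5.23°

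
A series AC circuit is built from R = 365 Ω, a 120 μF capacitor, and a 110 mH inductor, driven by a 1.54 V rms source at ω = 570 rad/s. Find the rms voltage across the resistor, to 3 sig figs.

X_L = ωL = 62.7 Ω
X_C = 1/(ωC) = 14.6 Ω
Net reactance X = X_L − X_C = 48.1 Ω
Z = 365 + j48.1 Ω
|Z| = √(365² + 48.1²) = 368 Ω
I = V/|Z| = 4.18 mA
V_R = I·|Z_R| = 0.00418 × 365 = 1.53 V

1.53 V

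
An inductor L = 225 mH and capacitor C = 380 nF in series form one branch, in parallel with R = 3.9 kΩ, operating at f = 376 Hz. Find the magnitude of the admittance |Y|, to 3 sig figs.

ω = 2πf = 2362 rad/s
X_L = ωL = 532 Ω
X_C = 1/(ωC) = 1110 Ω
Branch 1: Z₁ = R = 3900 Ω
Branch 2 (series LC): Z₂ = j(X_L − X_C) = −j582 Ω
Parallel: Z = Z₁Z₂/(Z₁+Z₂), |Z| = 576 Ω, ∠Z = -81.5°
|Y| = 1/|Z| = 1.74 mS

1.74 mS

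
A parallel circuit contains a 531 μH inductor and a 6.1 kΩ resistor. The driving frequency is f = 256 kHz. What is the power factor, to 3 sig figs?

0.139

ω = 2πf = 1.608e+06 rad/s
X_L = ωL = 854 Ω
Parallel: admittances add. Y = 1/R + 1/(jωL)
Y = (0.000164 − j0.00117) S
|Y| = 0.00118 S → |Z| = 1/|Y| = 846 Ω, ∠Z = −∠Y = 82.0°
cos φ = cos(82.0°) = 0.139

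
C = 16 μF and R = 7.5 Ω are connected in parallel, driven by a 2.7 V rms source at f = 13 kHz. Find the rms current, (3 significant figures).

ω = 2πf = 81680 rad/s
X_C = 1/(ωC) = 0.765 Ω
Parallel: admittances add. Y = 1/R + jωC
Y = (0.133 + j1.31) S
|Y| = 1.31 S → |Z| = 1/|Y| = 0.761 Ω, ∠Z = −∠Y = -84.2°
I = V/|Z| = 2.7/0.761 = 3.55 A

3.55 A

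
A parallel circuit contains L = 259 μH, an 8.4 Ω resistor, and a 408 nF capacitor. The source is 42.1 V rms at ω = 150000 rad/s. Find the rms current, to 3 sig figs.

X_L = ωL = 38.9 Ω
X_C = 1/(ωC) = 16.3 Ω
Parallel: admittances add. Y = 1/R + 1/(jωL) + jωC
Y = (0.119 + j0.0355) S
|Y| = 0.124 S → |Z| = 1/|Y| = 8.05 Ω, ∠Z = −∠Y = -16.6°
I = V/|Z| = 42.1/8.05 = 5.23 A

5.23 A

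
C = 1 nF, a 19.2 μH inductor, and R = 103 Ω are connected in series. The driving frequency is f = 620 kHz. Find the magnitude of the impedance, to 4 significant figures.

209.0 Ω

ω = 2πf = 3.896e+06 rad/s
X_L = ωL = 74.80 Ω
X_C = 1/(ωC) = 256.7 Ω
Net reactance X = X_L − X_C = -181.9 Ω
Z = 103.0 − j181.9 Ω
|Z| = √(103.0² + 181.9²) = 209.0 Ω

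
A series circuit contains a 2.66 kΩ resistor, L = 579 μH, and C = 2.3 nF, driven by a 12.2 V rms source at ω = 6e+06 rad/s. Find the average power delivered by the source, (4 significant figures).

21.23 mW

X_L = ωL = 3474 Ω
X_C = 1/(ωC) = 72.46 Ω
Net reactance X = X_L − X_C = 3402 Ω
Z = 2660 + j3402 Ω
|Z| = √(2660² + 3402²) = 4318 Ω
∠Z = arctan(3402/2660) = 51.97°
I = V/|Z| = 2.825 mA
P = VI cos φ = 12.2 × 0.002825 × cos(51.97°) = 21.23 mW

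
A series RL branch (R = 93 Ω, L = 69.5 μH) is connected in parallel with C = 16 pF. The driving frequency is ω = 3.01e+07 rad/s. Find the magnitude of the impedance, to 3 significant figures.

X_L = ωL = 2090 Ω
X_C = 1/(ωC) = 2080 Ω
Branch 1 (R+jX_L): Z₁ = 93.0 + j2090 Ω, |Z₁| = 2090 Ω
Branch 2 (−jX_C): Z₂ = −j2080 Ω
Parallel: Z = Z₁Z₂/(Z₁+Z₂), |Z| = 46100 Ω, ∠Z = -12.0°

46100 Ω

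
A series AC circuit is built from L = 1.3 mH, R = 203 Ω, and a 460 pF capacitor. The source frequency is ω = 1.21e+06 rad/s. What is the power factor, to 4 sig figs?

0.6721

X_L = ωL = 1573 Ω
X_C = 1/(ωC) = 1797 Ω
Net reactance X = X_L − X_C = -223.6 Ω
Z = 203.0 − j223.6 Ω
|Z| = √(203.0² + 223.6²) = 302.0 Ω
∠Z = arctan(-223.6/203.0) = -47.77°
cos φ = cos(-47.77°) = 0.6721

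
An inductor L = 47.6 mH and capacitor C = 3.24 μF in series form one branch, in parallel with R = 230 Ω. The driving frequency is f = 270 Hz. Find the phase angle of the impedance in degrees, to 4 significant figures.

-66.25°

ω = 2πf = 1696 rad/s
X_L = ωL = 80.75 Ω
X_C = 1/(ωC) = 181.9 Ω
Branch 1: Z₁ = R = 230.0 Ω
Branch 2 (series LC): Z₂ = j(X_L − X_C) = −j101.2 Ω
Parallel: Z = Z₁Z₂/(Z₁+Z₂), |Z| = 92.62 Ω, ∠Z = -66.25°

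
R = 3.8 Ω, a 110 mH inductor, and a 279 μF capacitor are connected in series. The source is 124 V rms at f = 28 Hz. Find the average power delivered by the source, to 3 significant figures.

ω = 2πf = 175.9 rad/s
X_L = ωL = 19.4 Ω
X_C = 1/(ωC) = 20.4 Ω
Net reactance X = X_L − X_C = -1.02 Ω
Z = 3.80 − j1.02 Ω
|Z| = √(3.80² + 1.02²) = 3.93 Ω
∠Z = arctan(-1.02/3.80) = -15.0°
I = V/|Z| = 31.5 A
P = VI cos φ = 124 × 31.5 × cos(-15.0°) = 3.77 kW

3.77 kW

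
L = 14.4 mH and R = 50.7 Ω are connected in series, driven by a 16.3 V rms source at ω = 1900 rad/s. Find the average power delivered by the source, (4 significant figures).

X_L = ωL = 27.36 Ω
Z = 50.70 + j27.36 Ω
|Z| = √(50.70² + 27.36²) = 57.61 Ω
∠Z = arctan(27.36/50.70) = 28.35°
I = V/|Z| = 282.9 mA
P = VI cos φ = 16.3 × 0.2829 × cos(28.35°) = 4.059 W

4.059 W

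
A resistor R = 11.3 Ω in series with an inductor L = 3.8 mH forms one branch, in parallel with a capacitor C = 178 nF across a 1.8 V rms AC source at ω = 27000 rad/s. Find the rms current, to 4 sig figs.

X_L = ωL = 102.6 Ω
X_C = 1/(ωC) = 208.1 Ω
Branch 1 (R+jX_L): Z₁ = 11.30 + j102.6 Ω, |Z₁| = 103.2 Ω
Branch 2 (−jX_C): Z₂ = −j208.1 Ω
Parallel: Z = Z₁Z₂/(Z₁+Z₂), |Z| = 202.5 Ω, ∠Z = 77.60°
I = V/|Z| = 1.8/202.5 = 8.890 mA

8.890 mA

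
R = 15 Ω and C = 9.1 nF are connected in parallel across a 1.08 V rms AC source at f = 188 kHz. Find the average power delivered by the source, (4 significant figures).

ω = 2πf = 1.181e+06 rad/s
X_C = 1/(ωC) = 93.03 Ω
Parallel: admittances add. Y = 1/R + jωC
Y = (0.06667 + j0.01075) S
|Y| = 0.06753 S → |Z| = 1/|Y| = 14.81 Ω, ∠Z = −∠Y = -9.159°
I = V/|Z| = 72.93 mA
P = VI cos φ = 1.08 × 0.07293 × cos(-9.159°) = 77.76 mW

77.76 mW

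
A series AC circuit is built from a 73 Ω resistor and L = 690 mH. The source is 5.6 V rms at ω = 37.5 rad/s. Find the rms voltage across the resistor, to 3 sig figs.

5.28 V

X_L = ωL = 25.9 Ω
Z = 73.0 + j25.9 Ω
|Z| = √(73.0² + 25.9²) = 77.5 Ω
I = V/|Z| = 72.3 mA
V_R = I·|Z_R| = 0.0723 × 73.0 = 5.28 V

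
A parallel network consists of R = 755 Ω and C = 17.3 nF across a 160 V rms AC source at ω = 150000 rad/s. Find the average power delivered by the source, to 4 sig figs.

33.91 W

X_C = 1/(ωC) = 385.4 Ω
Parallel: admittances add. Y = 1/R + jωC
Y = (0.001325 + j0.002595) S
|Y| = 0.002913 S → |Z| = 1/|Y| = 343.2 Ω, ∠Z = −∠Y = -62.96°
I = V/|Z| = 466.2 mA
P = VI cos φ = 160 × 0.4662 × cos(-62.96°) = 33.91 W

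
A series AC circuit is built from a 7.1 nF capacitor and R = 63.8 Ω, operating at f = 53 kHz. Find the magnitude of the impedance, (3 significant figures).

ω = 2πf = 333000 rad/s
X_C = 1/(ωC) = 423 Ω
Z = 63.8 − j423 Ω
|Z| = √(63.8² + 423²) = 428 Ω

428 Ω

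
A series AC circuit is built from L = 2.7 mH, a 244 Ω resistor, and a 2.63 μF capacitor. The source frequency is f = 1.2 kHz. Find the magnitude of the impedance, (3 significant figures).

ω = 2πf = 7540 rad/s
X_L = ωL = 20.4 Ω
X_C = 1/(ωC) = 50.4 Ω
Net reactance X = X_L − X_C = -30.1 Ω
Z = 244 − j30.1 Ω
|Z| = √(244² + 30.1²) = 246 Ω

246 Ω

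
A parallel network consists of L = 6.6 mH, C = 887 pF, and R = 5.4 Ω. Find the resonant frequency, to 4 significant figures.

ω₀ = 1/√(LC) = 1/√(0.0066 × 8.87e-10) = 413300 rad/s
f₀ = ω₀/(2π) = 65.78 kHz

65.78 kHz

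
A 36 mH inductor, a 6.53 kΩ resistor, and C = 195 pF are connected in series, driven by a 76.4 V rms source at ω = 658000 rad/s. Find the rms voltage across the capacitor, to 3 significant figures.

X_L = ωL = 23700 Ω
X_C = 1/(ωC) = 7790 Ω
Net reactance X = X_L − X_C = 15900 Ω
Z = 6530 + j15900 Ω
|Z| = √(6530² + 15900²) = 17200 Ω
I = V/|Z| = 4.45 mA
V_C = I·|Z_C| = 0.00445 × 7790 = 34.7 V

34.7 V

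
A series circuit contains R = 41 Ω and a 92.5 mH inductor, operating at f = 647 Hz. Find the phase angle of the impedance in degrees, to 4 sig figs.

ω = 2πf = 4065 rad/s
X_L = ωL = 376.0 Ω
Z = 41.00 + j376.0 Ω
|Z| = √(41.00² + 376.0²) = 378.3 Ω
∠Z = arctan(376.0/41.00) = 83.78°

83.78°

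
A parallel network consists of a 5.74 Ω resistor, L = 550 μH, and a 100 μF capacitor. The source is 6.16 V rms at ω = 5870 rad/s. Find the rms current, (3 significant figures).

2.02 A

X_L = ωL = 3.23 Ω
X_C = 1/(ωC) = 1.70 Ω
Parallel: admittances add. Y = 1/R + 1/(jωL) + jωC
Y = (0.174 + j0.277) S
|Y| = 0.327 S → |Z| = 1/|Y| = 3.05 Ω, ∠Z = −∠Y = -57.9°
I = V/|Z| = 6.16/3.05 = 2.02 A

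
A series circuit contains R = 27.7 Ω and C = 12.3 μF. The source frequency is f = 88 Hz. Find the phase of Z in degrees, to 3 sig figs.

ω = 2πf = 552.9 rad/s
X_C = 1/(ωC) = 147 Ω
Z = 27.7 − j147 Ω
|Z| = √(27.7² + 147²) = 150 Ω
∠Z = arctan(-147/27.7) = -79.3°

-79.3°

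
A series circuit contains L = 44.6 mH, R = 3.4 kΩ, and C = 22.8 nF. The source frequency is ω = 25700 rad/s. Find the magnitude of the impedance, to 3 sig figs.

X_L = ωL = 1150 Ω
X_C = 1/(ωC) = 1710 Ω
Net reactance X = X_L − X_C = -560 Ω
Z = 3400 − j560 Ω
|Z| = √(3400² + 560²) = 3450 Ω

3450 Ω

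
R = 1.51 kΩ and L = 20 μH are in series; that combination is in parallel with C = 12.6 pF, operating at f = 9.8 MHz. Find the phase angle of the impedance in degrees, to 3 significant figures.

ω = 2πf = 6.158e+07 rad/s
X_L = ωL = 1230 Ω
X_C = 1/(ωC) = 1290 Ω
Branch 1 (R+jX_L): Z₁ = 1510 + j1230 Ω, |Z₁| = 1950 Ω
Branch 2 (−jX_C): Z₂ = −j1290 Ω
Parallel: Z = Z₁Z₂/(Z₁+Z₂), |Z| = 1660 Ω, ∠Z = -48.6°

-48.6°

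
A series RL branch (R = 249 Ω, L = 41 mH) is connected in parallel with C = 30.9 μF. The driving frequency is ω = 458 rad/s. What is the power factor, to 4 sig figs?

X_L = ωL = 18.78 Ω
X_C = 1/(ωC) = 70.66 Ω
Branch 1 (R+jX_L): Z₁ = 249.0 + j18.78 Ω, |Z₁| = 249.7 Ω
Branch 2 (−jX_C): Z₂ = −j70.66 Ω
Parallel: Z = Z₁Z₂/(Z₁+Z₂), |Z| = 69.37 Ω, ∠Z = -73.92°
cos φ = cos(-73.92°) = 0.2770

0.2770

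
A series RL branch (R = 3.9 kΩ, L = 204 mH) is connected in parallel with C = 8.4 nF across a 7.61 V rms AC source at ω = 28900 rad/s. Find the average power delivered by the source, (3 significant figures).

X_L = ωL = 5900 Ω
X_C = 1/(ωC) = 4120 Ω
Branch 1 (R+jX_L): Z₁ = 3900 + j5900 Ω, |Z₁| = 7070 Ω
Branch 2 (−jX_C): Z₂ = −j4120 Ω
Parallel: Z = Z₁Z₂/(Z₁+Z₂), |Z| = 6790 Ω, ∠Z = -58.0°
I = V/|Z| = 1.12 mA
P = VI cos φ = 7.61 × 0.00112 × cos(-58.0°) = 4.52 mW

4.52 mW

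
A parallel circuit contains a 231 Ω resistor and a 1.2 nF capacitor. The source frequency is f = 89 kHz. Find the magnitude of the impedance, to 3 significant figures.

228 Ω

ω = 2πf = 559200 rad/s
X_C = 1/(ωC) = 1490 Ω
Parallel: admittances add. Y = 1/R + jωC
Y = (0.00433 + j0.000671) S
|Y| = 0.00438 S → |Z| = 1/|Y| = 228 Ω, ∠Z = −∠Y = -8.81°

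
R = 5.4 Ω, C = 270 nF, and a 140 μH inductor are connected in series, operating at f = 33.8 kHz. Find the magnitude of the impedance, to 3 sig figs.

ω = 2πf = 212400 rad/s
X_L = ωL = 29.7 Ω
X_C = 1/(ωC) = 17.4 Ω
Net reactance X = X_L − X_C = 12.3 Ω
Z = 5.40 + j12.3 Ω
|Z| = √(5.40² + 12.3²) = 13.4 Ω

13.4 Ω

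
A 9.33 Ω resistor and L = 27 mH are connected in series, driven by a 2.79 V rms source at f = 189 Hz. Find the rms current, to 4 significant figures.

83.55 mA

ω = 2πf = 1188 rad/s
X_L = ωL = 32.06 Ω
Z = 9.330 + j32.06 Ω
|Z| = √(9.330² + 32.06²) = 33.39 Ω
I = V/|Z| = 2.79/33.39 = 83.55 mA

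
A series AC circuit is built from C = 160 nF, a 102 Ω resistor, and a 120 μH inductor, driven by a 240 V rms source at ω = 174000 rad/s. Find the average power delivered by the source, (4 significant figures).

X_L = ωL = 20.88 Ω
X_C = 1/(ωC) = 35.92 Ω
Net reactance X = X_L − X_C = -15.04 Ω
Z = 102.0 − j15.04 Ω
|Z| = √(102.0² + 15.04²) = 103.1 Ω
∠Z = arctan(-15.04/102.0) = -8.388°
I = V/|Z| = 2.328 A
P = VI cos φ = 240 × 2.328 × cos(-8.388°) = 552.7 W

552.7 W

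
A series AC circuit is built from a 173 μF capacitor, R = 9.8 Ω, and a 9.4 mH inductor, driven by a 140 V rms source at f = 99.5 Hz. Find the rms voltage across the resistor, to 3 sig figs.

ω = 2πf = 625.2 rad/s
X_L = ωL = 5.88 Ω
X_C = 1/(ωC) = 9.25 Ω
Net reactance X = X_L − X_C = -3.37 Ω
Z = 9.80 − j3.37 Ω
|Z| = √(9.80² + 3.37²) = 10.4 Ω
I = V/|Z| = 13.5 A
V_R = I·|Z_R| = 13.5 × 9.80 = 132 V

132 V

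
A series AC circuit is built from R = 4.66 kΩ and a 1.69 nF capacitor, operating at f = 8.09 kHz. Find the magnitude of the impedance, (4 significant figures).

ω = 2πf = 50830 rad/s
X_C = 1/(ωC) = 11640 Ω
Z = 4660 − j11640 Ω
|Z| = √(4660² + 11640²) = 12540 Ω

12540 Ω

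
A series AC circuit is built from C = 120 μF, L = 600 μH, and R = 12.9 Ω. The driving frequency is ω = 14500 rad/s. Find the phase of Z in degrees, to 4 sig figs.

X_L = ωL = 8.700 Ω
X_C = 1/(ωC) = 0.5747 Ω
Net reactance X = X_L − X_C = 8.125 Ω
Z = 12.90 + j8.125 Ω
|Z| = √(12.90² + 8.125²) = 15.25 Ω
∠Z = arctan(8.125/12.90) = 32.21°

32.21°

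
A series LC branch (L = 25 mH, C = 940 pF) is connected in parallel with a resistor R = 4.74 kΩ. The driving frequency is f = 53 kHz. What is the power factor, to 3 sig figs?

ω = 2πf = 333000 rad/s
X_L = ωL = 8330 Ω
X_C = 1/(ωC) = 3190 Ω
Branch 1: Z₁ = R = 4740 Ω
Branch 2 (series LC): Z₂ = j(X_L − X_C) = j5130 Ω
Parallel: Z = Z₁Z₂/(Z₁+Z₂), |Z| = 3480 Ω, ∠Z = 42.7°
cos φ = cos(42.7°) = 0.735

0.735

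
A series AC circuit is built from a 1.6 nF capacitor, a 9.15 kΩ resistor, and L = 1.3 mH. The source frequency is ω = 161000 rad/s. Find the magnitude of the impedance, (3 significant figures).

X_L = ωL = 209 Ω
X_C = 1/(ωC) = 3880 Ω
Net reactance X = X_L − X_C = -3670 Ω
Z = 9150 − j3670 Ω
|Z| = √(9150² + 3670²) = 9860 Ω

9860 Ω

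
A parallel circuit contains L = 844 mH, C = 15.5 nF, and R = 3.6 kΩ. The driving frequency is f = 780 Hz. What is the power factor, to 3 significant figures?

0.859

ω = 2πf = 4901 rad/s
X_L = ωL = 4140 Ω
X_C = 1/(ωC) = 13200 Ω
Parallel: admittances add. Y = 1/R + 1/(jωL) + jωC
Y = (0.000278 − j0.000166) S
|Y| = 0.000323 S → |Z| = 1/|Y| = 3090 Ω, ∠Z = −∠Y = 30.8°
cos φ = cos(30.8°) = 0.859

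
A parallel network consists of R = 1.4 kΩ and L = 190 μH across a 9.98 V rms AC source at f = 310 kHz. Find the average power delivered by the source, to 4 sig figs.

ω = 2πf = 1.948e+06 rad/s
X_L = ωL = 370.1 Ω
Parallel: admittances add. Y = 1/R + 1/(jωL)
Y = (0.0007143 − j0.002702) S
|Y| = 0.002795 S → |Z| = 1/|Y| = 357.8 Ω, ∠Z = −∠Y = 75.19°
I = V/|Z| = 27.89 mA
P = VI cos φ = 9.98 × 0.02789 × cos(75.19°) = 71.14 mW

71.14 mW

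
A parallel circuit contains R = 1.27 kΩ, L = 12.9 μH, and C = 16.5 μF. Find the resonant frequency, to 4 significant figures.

10.91 kHz

ω₀ = 1/√(LC) = 1/√(1.29e-05 × 1.65e-05) = 68540 rad/s
f₀ = ω₀/(2π) = 10.91 kHz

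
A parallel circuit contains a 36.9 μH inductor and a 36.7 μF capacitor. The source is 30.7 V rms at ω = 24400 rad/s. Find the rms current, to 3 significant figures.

X_L = ωL = 0.900 Ω
X_C = 1/(ωC) = 1.12 Ω
Parallel: admittances add. Y = 1/(jωL) + jωC
Y = (0 − j0.215) S
|Y| = 0.215 S → |Z| = 1/|Y| = 4.65 Ω, ∠Z = −∠Y = 90.0°
I = V/|Z| = 30.7/4.65 = 6.61 A

6.61 A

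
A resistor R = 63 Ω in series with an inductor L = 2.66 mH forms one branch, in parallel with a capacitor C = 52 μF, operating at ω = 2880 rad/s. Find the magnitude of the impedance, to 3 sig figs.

6.73 Ω

X_L = ωL = 7.66 Ω
X_C = 1/(ωC) = 6.68 Ω
Branch 1 (R+jX_L): Z₁ = 63.0 + j7.66 Ω, |Z₁| = 63.5 Ω
Branch 2 (−jX_C): Z₂ = −j6.68 Ω
Parallel: Z = Z₁Z₂/(Z₁+Z₂), |Z| = 6.73 Ω, ∠Z = -84.0°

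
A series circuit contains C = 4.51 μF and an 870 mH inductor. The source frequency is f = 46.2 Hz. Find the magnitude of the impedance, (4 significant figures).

ω = 2πf = 290.3 rad/s
X_L = ωL = 252.5 Ω
X_C = 1/(ωC) = 763.8 Ω
Net reactance X = X_L − X_C = -511.3 Ω
Z = − j511.3 Ω
|Z| = √(0² + 511.3²) = 511.3 Ω

511.3 Ω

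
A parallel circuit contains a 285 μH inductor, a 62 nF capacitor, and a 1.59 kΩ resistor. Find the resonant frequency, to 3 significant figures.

37.9 kHz

ω₀ = 1/√(LC) = 1/√(0.000285 × 6.2e-08) = 237900 rad/s
f₀ = ω₀/(2π) = 37.9 kHz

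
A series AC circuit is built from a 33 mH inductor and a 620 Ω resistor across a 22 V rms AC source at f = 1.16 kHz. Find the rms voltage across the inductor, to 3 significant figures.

7.96 V

ω = 2πf = 7288 rad/s
X_L = ωL = 241 Ω
Z = 620 + j241 Ω
|Z| = √(620² + 241²) = 665 Ω
I = V/|Z| = 33.1 mA
V_L = I·|Z_L| = 0.0331 × 241 = 7.96 V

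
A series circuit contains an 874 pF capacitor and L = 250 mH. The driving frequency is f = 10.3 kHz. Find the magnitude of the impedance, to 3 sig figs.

1500 Ω

ω = 2πf = 64720 rad/s
X_L = ωL = 16200 Ω
X_C = 1/(ωC) = 17700 Ω
Net reactance X = X_L − X_C = -1500 Ω
Z = − j1500 Ω
|Z| = √(0² + 1500²) = 1500 Ω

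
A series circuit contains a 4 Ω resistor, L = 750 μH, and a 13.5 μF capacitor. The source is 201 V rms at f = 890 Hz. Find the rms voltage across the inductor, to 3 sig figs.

85.2 V

ω = 2πf = 5592 rad/s
X_L = ωL = 4.19 Ω
X_C = 1/(ωC) = 13.2 Ω
Net reactance X = X_L − X_C = -9.05 Ω
Z = 4.00 − j9.05 Ω
|Z| = √(4.00² + 9.05²) = 9.90 Ω
I = V/|Z| = 20.3 A
V_L = I·|Z_L| = 20.3 × 4.19 = 85.2 V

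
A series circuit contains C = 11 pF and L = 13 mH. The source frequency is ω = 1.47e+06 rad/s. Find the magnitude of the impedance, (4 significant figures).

X_L = ωL = 19110 Ω
X_C = 1/(ωC) = 61840 Ω
Net reactance X = X_L − X_C = -42730 Ω
Z = − j42730 Ω
|Z| = √(0² + 42730²) = 42730 Ω

42730 Ω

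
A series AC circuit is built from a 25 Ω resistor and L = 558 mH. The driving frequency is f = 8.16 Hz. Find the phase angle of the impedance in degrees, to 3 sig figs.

48.9°

ω = 2πf = 51.27 rad/s
X_L = ωL = 28.6 Ω
Z = 25.0 + j28.6 Ω
|Z| = √(25.0² + 28.6²) = 38.0 Ω
∠Z = arctan(28.6/25.0) = 48.9°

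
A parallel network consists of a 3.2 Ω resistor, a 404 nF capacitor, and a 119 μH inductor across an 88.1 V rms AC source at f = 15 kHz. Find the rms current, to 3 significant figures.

27.9 A

ω = 2πf = 94250 rad/s
X_L = ωL = 11.2 Ω
X_C = 1/(ωC) = 26.3 Ω
Parallel: admittances add. Y = 1/R + 1/(jωL) + jωC
Y = (0.312 − j0.0511) S
|Y| = 0.317 S → |Z| = 1/|Y| = 3.16 Ω, ∠Z = −∠Y = 9.28°
I = V/|Z| = 88.1/3.16 = 27.9 A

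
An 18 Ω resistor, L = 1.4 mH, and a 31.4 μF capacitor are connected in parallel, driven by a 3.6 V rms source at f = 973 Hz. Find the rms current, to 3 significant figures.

336 mA

ω = 2πf = 6114 rad/s
X_L = ωL = 8.56 Ω
X_C = 1/(ωC) = 5.21 Ω
Parallel: admittances add. Y = 1/R + 1/(jωL) + jωC
Y = (0.0556 + j0.0751) S
|Y| = 0.0934 S → |Z| = 1/|Y| = 10.7 Ω, ∠Z = −∠Y = -53.5°
I = V/|Z| = 3.6/10.7 = 336 mA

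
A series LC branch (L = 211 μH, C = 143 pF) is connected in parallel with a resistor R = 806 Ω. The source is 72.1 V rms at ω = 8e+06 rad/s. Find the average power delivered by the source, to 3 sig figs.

6.45 W

X_L = ωL = 1690 Ω
X_C = 1/(ωC) = 874 Ω
Branch 1: Z₁ = R = 806 Ω
Branch 2 (series LC): Z₂ = j(X_L − X_C) = j814 Ω
Parallel: Z = Z₁Z₂/(Z₁+Z₂), |Z| = 573 Ω, ∠Z = 44.7°
I = V/|Z| = 126 mA
P = VI cos φ = 72.1 × 0.126 × cos(44.7°) = 6.45 W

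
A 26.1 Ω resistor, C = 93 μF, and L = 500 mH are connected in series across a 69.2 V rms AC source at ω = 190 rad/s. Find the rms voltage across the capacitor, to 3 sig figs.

84.3 V

X_L = ωL = 95.0 Ω
X_C = 1/(ωC) = 56.6 Ω
Net reactance X = X_L − X_C = 38.4 Ω
Z = 26.1 + j38.4 Ω
|Z| = √(26.1² + 38.4²) = 46.4 Ω
I = V/|Z| = 1.49 A
V_C = I·|Z_C| = 1.49 × 56.6 = 84.3 V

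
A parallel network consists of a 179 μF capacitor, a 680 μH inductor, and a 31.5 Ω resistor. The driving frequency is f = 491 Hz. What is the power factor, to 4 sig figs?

0.3874

ω = 2πf = 3085 rad/s
X_L = ωL = 2.098 Ω
X_C = 1/(ωC) = 1.811 Ω
Parallel: admittances add. Y = 1/R + 1/(jωL) + jωC
Y = (0.03175 + j0.07554) S
|Y| = 0.08194 S → |Z| = 1/|Y| = 12.20 Ω, ∠Z = −∠Y = -67.21°
cos φ = cos(-67.21°) = 0.3874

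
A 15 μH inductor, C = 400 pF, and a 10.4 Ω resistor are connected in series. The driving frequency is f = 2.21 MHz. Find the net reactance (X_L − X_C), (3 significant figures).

ω = 2πf = 1.389e+07 rad/s
X_L = ωL = 208 Ω
X_C = 1/(ωC) = 180 Ω
X = 208 − 180 = 28.2 Ω

28.2 Ω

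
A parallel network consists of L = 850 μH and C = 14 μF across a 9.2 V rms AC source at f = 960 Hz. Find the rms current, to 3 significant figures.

ω = 2πf = 6032 rad/s
X_L = ωL = 5.13 Ω
X_C = 1/(ωC) = 11.8 Ω
Parallel: admittances add. Y = 1/(jωL) + jωC
Y = (0 − j0.111) S
|Y| = 0.111 S → |Z| = 1/|Y| = 9.04 Ω, ∠Z = −∠Y = 90.0°
I = V/|Z| = 9.2/9.04 = 1.02 A

1.02 A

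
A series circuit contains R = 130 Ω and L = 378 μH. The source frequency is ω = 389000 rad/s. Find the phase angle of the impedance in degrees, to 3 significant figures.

X_L = ωL = 147 Ω
Z = 130 + j147 Ω
|Z| = √(130² + 147²) = 196 Ω
∠Z = arctan(147/130) = 48.5°

48.5°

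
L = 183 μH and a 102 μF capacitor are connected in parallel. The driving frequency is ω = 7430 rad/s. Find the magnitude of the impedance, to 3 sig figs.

44.6 Ω

X_L = ωL = 1.36 Ω
X_C = 1/(ωC) = 1.32 Ω
Parallel: admittances add. Y = 1/(jωL) + jωC
Y = (0 + j0.0224) S
|Y| = 0.0224 S → |Z| = 1/|Y| = 44.6 Ω, ∠Z = −∠Y = -90.0°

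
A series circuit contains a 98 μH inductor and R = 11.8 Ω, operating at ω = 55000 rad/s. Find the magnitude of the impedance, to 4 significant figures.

12.97 Ω

X_L = ωL = 5.390 Ω
Z = 11.80 + j5.390 Ω
|Z| = √(11.80² + 5.390²) = 12.97 Ω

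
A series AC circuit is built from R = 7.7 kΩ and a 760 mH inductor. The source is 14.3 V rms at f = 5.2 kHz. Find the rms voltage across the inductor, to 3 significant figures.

13.7 V

ω = 2πf = 32670 rad/s
X_L = ωL = 24800 Ω
Z = 7700 + j24800 Ω
|Z| = √(7700² + 24800²) = 26000 Ω
I = V/|Z| = 550 μA
V_L = I·|Z_L| = 0.000550 × 24800 = 13.7 V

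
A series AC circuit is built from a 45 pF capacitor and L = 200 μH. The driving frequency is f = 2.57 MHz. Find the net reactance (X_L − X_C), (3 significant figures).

ω = 2πf = 1.615e+07 rad/s
X_L = ωL = 3230 Ω
X_C = 1/(ωC) = 1380 Ω
X = 3230 − 1380 = 1850 Ω

1850 Ω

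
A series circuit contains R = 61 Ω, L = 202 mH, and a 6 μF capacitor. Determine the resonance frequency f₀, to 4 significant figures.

ω₀ = 1/√(LC) = 1/√(0.202 × 6e-06) = 908.3 rad/s
f₀ = ω₀/(2π) = 144.6 Hz

144.6 Hz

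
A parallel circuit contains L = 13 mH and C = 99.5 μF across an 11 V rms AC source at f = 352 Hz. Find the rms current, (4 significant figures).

2.038 A

ω = 2πf = 2212 rad/s
X_L = ωL = 28.75 Ω
X_C = 1/(ωC) = 4.544 Ω
Parallel: admittances add. Y = 1/(jωL) + jωC
Y = (0 + j0.1853) S
|Y| = 0.1853 S → |Z| = 1/|Y| = 5.397 Ω, ∠Z = −∠Y = -90.00°
I = V/|Z| = 11/5.397 = 2.038 A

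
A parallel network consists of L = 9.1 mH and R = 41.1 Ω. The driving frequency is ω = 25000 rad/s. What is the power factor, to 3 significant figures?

X_L = ωL = 228 Ω
Parallel: admittances add. Y = 1/R + 1/(jωL)
Y = (0.0243 − j0.00440) S
|Y| = 0.0247 S → |Z| = 1/|Y| = 40.4 Ω, ∠Z = −∠Y = 10.2°
cos φ = cos(10.2°) = 0.984

0.984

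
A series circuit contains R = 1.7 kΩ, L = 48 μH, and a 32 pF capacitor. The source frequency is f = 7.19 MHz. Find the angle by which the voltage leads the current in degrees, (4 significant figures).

40.98°

ω = 2πf = 4.518e+07 rad/s
X_L = ωL = 2168 Ω
X_C = 1/(ωC) = 691.7 Ω
Net reactance X = X_L − X_C = 1477 Ω
Z = 1700 + j1477 Ω
|Z| = √(1700² + 1477²) = 2252 Ω
∠Z = arctan(1477/1700) = 40.98°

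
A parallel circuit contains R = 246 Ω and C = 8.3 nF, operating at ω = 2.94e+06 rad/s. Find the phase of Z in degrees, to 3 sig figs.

-80.5°

X_C = 1/(ωC) = 41.0 Ω
Parallel: admittances add. Y = 1/R + jωC
Y = (0.00407 + j0.0244) S
|Y| = 0.0247 S → |Z| = 1/|Y| = 40.4 Ω, ∠Z = −∠Y = -80.5°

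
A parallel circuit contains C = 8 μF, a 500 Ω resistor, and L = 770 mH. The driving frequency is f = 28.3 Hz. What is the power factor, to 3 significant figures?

ω = 2πf = 177.8 rad/s
X_L = ωL = 137 Ω
X_C = 1/(ωC) = 703 Ω
Parallel: admittances add. Y = 1/R + 1/(jωL) + jωC
Y = (0.00200 − j0.00588) S
|Y| = 0.00621 S → |Z| = 1/|Y| = 161 Ω, ∠Z = −∠Y = 71.2°
cos φ = cos(71.2°) = 0.322

0.322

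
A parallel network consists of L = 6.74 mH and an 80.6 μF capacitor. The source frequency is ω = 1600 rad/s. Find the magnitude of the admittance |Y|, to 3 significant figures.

36.2 mS

X_L = ωL = 10.8 Ω
X_C = 1/(ωC) = 7.75 Ω
Parallel: admittances add. Y = 1/(jωL) + jωC
Y = (0 + j0.0362) S
|Y| = 0.0362 S → |Z| = 1/|Y| = 27.6 Ω, ∠Z = −∠Y = -90.0°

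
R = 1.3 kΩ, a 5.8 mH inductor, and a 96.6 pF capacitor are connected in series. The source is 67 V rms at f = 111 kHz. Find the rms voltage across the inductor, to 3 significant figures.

ω = 2πf = 697400 rad/s
X_L = ωL = 4050 Ω
X_C = 1/(ωC) = 14800 Ω
Net reactance X = X_L − X_C = -10800 Ω
Z = 1300 − j10800 Ω
|Z| = √(1300² + 10800²) = 10900 Ω
I = V/|Z| = 6.16 mA
V_L = I·|Z_L| = 0.00616 × 4050 = 24.9 V

24.9 V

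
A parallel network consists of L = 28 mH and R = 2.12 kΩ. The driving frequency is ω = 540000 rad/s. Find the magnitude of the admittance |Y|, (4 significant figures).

476.3 μS

X_L = ωL = 15120 Ω
Parallel: admittances add. Y = 1/R + 1/(jωL)
Y = (0.0004717 − j6.614e-05) S
|Y| = 0.0004763 S → |Z| = 1/|Y| = 2099 Ω, ∠Z = −∠Y = 7.982°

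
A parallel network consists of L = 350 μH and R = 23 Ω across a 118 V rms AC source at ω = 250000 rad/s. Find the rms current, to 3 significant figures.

5.30 A

X_L = ωL = 87.5 Ω
Parallel: admittances add. Y = 1/R + 1/(jωL)
Y = (0.0435 − j0.0114) S
|Y| = 0.0450 S → |Z| = 1/|Y| = 22.2 Ω, ∠Z = −∠Y = 14.7°
I = V/|Z| = 118/22.2 = 5.30 A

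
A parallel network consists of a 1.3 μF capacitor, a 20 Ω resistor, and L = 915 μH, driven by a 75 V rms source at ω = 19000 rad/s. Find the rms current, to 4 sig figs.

4.486 A

X_L = ωL = 17.39 Ω
X_C = 1/(ωC) = 40.49 Ω
Parallel: admittances add. Y = 1/R + 1/(jωL) + jωC
Y = (0.05000 − j0.03282) S
|Y| = 0.05981 S → |Z| = 1/|Y| = 16.72 Ω, ∠Z = −∠Y = 33.28°
I = V/|Z| = 75/16.72 = 4.486 A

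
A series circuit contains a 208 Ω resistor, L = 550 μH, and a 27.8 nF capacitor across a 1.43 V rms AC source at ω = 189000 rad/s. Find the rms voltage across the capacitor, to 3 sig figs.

X_L = ωL = 104 Ω
X_C = 1/(ωC) = 190 Ω
Net reactance X = X_L − X_C = -86.4 Ω
Z = 208 − j86.4 Ω
|Z| = √(208² + 86.4²) = 225 Ω
I = V/|Z| = 6.35 mA
V_C = I·|Z_C| = 0.00635 × 190 = 1.21 V

1.21 V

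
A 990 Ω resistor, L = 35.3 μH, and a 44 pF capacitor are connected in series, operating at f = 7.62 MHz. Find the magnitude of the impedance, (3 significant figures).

ω = 2πf = 4.788e+07 rad/s
X_L = ωL = 1690 Ω
X_C = 1/(ωC) = 475 Ω
Net reactance X = X_L − X_C = 1220 Ω
Z = 990 + j1220 Ω
|Z| = √(990² + 1220²) = 1570 Ω

1570 Ω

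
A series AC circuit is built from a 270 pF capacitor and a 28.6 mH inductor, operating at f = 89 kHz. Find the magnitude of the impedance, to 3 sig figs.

9370 Ω

ω = 2πf = 559200 rad/s
X_L = ωL = 16000 Ω
X_C = 1/(ωC) = 6620 Ω
Net reactance X = X_L − X_C = 9370 Ω
Z = j9370 Ω
|Z| = √(0² + 9370²) = 9370 Ω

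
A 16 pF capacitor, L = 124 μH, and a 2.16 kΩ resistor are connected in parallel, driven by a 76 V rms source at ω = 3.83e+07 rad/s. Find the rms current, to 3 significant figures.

46.6 mA

X_L = ωL = 4750 Ω
X_C = 1/(ωC) = 1630 Ω
Parallel: admittances add. Y = 1/R + 1/(jωL) + jωC
Y = (0.000463 + j0.000402) S
|Y| = 0.000613 S → |Z| = 1/|Y| = 1630 Ω, ∠Z = −∠Y = -41.0°
I = V/|Z| = 76/1630 = 46.6 mA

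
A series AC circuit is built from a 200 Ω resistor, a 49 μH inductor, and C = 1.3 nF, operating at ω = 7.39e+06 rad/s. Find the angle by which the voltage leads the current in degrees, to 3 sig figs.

X_L = ωL = 362 Ω
X_C = 1/(ωC) = 104 Ω
Net reactance X = X_L − X_C = 258 Ω
Z = 200 + j258 Ω
|Z| = √(200² + 258²) = 326 Ω
∠Z = arctan(258/200) = 52.2°

52.2°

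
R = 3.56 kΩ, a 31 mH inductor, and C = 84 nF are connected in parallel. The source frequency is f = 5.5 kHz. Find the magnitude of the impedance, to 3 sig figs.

ω = 2πf = 34560 rad/s
X_L = ωL = 1070 Ω
X_C = 1/(ωC) = 344 Ω
Parallel: admittances add. Y = 1/R + 1/(jωL) + jωC
Y = (0.000281 + j0.00197) S
|Y| = 0.00199 S → |Z| = 1/|Y| = 503 Ω, ∠Z = −∠Y = -81.9°

503 Ω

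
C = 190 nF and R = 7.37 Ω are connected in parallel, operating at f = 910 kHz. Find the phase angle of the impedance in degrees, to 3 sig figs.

ω = 2πf = 5.718e+06 rad/s
X_C = 1/(ωC) = 0.921 Ω
Parallel: admittances add. Y = 1/R + jωC
Y = (0.136 + j1.09) S
|Y| = 1.09 S → |Z| = 1/|Y| = 0.913 Ω, ∠Z = −∠Y = -82.9°

-82.9°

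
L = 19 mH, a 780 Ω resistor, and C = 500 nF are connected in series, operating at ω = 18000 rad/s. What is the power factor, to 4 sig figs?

X_L = ωL = 342.0 Ω
X_C = 1/(ωC) = 111.1 Ω
Net reactance X = X_L − X_C = 230.9 Ω
Z = 780.0 + j230.9 Ω
|Z| = √(780.0² + 230.9²) = 813.5 Ω
∠Z = arctan(230.9/780.0) = 16.49°
cos φ = cos(16.49°) = 0.9589

0.9589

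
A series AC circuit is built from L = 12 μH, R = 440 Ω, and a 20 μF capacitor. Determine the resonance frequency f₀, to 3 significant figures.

ω₀ = 1/√(LC) = 1/√(1.2e-05 × 2e-05) = 64550 rad/s
f₀ = ω₀/(2π) = 10.3 kHz

10.3 kHz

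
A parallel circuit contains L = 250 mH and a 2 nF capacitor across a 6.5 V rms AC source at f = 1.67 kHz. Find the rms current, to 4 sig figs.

ω = 2πf = 10490 rad/s
X_L = ωL = 2623 Ω
X_C = 1/(ωC) = 47650 Ω
Parallel: admittances add. Y = 1/(jωL) + jωC
Y = (0 − j0.0003602) S
|Y| = 0.0003602 S → |Z| = 1/|Y| = 2776 Ω, ∠Z = −∠Y = 90.00°
I = V/|Z| = 6.5/2776 = 2.341 mA

2.341 mA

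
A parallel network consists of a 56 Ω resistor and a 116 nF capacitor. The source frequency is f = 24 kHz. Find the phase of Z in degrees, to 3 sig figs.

-44.4°

ω = 2πf = 150800 rad/s
X_C = 1/(ωC) = 57.2 Ω
Parallel: admittances add. Y = 1/R + jωC
Y = (0.0179 + j0.0175) S
|Y| = 0.0250 S → |Z| = 1/|Y| = 40.0 Ω, ∠Z = −∠Y = -44.4°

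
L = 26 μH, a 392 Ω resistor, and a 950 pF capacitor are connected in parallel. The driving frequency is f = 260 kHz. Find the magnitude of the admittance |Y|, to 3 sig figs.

22.1 mS

ω = 2πf = 1.634e+06 rad/s
X_L = ωL = 42.5 Ω
X_C = 1/(ωC) = 644 Ω
Parallel: admittances add. Y = 1/R + 1/(jωL) + jωC
Y = (0.00255 − j0.0220) S
|Y| = 0.0221 S → |Z| = 1/|Y| = 45.2 Ω, ∠Z = −∠Y = 83.4°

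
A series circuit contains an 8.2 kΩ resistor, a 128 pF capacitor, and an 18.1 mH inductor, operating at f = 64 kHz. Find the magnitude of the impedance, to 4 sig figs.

14660 Ω

ω = 2πf = 402100 rad/s
X_L = ωL = 7278 Ω
X_C = 1/(ωC) = 19430 Ω
Net reactance X = X_L − X_C = -12150 Ω
Z = 8200 − j12150 Ω
|Z| = √(8200² + 12150²) = 14660 Ω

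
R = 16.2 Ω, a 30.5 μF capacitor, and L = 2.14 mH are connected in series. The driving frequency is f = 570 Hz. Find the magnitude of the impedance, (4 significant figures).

16.27 Ω

ω = 2πf = 3581 rad/s
X_L = ωL = 7.664 Ω
X_C = 1/(ωC) = 9.155 Ω
Net reactance X = X_L − X_C = -1.490 Ω
Z = 16.20 − j1.490 Ω
|Z| = √(16.20² + 1.490²) = 16.27 Ω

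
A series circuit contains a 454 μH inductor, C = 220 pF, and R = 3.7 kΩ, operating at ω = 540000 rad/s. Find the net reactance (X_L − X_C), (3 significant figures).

-8170 Ω

X_L = ωL = 245 Ω
X_C = 1/(ωC) = 8420 Ω
X = 245 − 8420 = -8170 Ω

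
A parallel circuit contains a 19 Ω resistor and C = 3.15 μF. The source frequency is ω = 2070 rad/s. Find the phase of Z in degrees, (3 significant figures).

X_C = 1/(ωC) = 153 Ω
Parallel: admittances add. Y = 1/R + jωC
Y = (0.0526 + j0.00652) S
|Y| = 0.0530 S → |Z| = 1/|Y| = 18.9 Ω, ∠Z = −∠Y = -7.06°

-7.06°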